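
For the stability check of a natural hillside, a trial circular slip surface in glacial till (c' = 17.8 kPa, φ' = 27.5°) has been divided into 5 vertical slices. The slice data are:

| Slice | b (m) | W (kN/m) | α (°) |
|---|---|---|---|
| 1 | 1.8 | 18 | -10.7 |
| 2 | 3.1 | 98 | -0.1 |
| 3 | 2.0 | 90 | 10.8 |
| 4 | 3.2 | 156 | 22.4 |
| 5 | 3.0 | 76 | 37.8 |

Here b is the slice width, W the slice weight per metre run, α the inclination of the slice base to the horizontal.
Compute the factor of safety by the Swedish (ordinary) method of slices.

FS = 3.90

Ordinary method of slices: FS = Σ[c'·Δl_i + (W_i cosα_i)·tanφ'] / Σ W_i sinα_i, with Δl_i = b_i / cosα_i.
Slice 1: Δl = 1.8/cos(-10.7°) = 1.832 m; N'_1 = 18·cos(-10.7°) = 17.7; c'Δl = 32.61; W sinα = -3.3
Slice 2: Δl = 3.1/cos(-0.1°) = 3.100 m; N'_2 = 98·cos(-0.1°) = 98.0; c'Δl = 55.18; W sinα = -0.2
Slice 3: Δl = 2.0/cos10.8° = 2.036 m; N'_3 = 90·cos10.8° = 88.4; c'Δl = 36.24; W sinα = 16.9
Slice 4: Δl = 3.2/cos22.4° = 3.461 m; N'_4 = 156·cos22.4° = 144.2; c'Δl = 61.61; W sinα = 59.4
Slice 5: Δl = 3.0/cos37.8° = 3.797 m; N'_5 = 76·cos37.8° = 60.1; c'Δl = 67.58; W sinα = 46.6
Σc'Δl = 253.2 kN/m; ΣN' = 408.4 kN/m; ΣW sinα = 119.4 kN/m
Resisting = 253.2 + 408.4·tan27.5° = 253.2 + 212.6 = 465.8 kN/m
FS = 465.8 / 119.4 = 3.902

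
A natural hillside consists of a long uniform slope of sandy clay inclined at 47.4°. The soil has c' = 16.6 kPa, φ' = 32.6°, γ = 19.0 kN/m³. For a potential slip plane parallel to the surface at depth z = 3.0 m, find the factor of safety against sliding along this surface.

For an infinite slope with a slip plane parallel to the surface (no pore pressure): FS = [c' + γz cos²β tanφ'] / [γz sinβ cosβ].
γz = 19.0·3.0 = 57.00 kN/m²
Numerator = 16.6 + 57.00·cos²47.4°·tan32.6° = 16.6 + 57.00·0.4582·0.6395 = 33.301 kPa
Denominator = 57.00·sin47.4°·cos47.4° = 57.00·0.7361·0.6769 = 28.400 kPa
FS = 33.301 / 28.400 = 1.173

FS = 1.17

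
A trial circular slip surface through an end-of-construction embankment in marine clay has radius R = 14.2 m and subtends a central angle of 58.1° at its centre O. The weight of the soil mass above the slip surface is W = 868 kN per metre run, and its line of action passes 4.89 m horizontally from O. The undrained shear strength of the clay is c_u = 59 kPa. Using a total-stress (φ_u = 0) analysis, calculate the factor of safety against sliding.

Taking moments about the centre O, the resisting moment is provided by the undrained shear strength acting along the arc:
Arc length L_a = R·θ = 14.2·(58.1°·π/180) = 14.2·1.0140 = 14.40 m
M_R = c_u·L_a·R = 59·14.40·14.2 = 12063.7 kN·m/m
M_D = W·d = 868·4.89 = 4244.5 kN·m/m
FS = M_R / M_D = 12063.7 / 4244.5 = 2.842

FS = 2.84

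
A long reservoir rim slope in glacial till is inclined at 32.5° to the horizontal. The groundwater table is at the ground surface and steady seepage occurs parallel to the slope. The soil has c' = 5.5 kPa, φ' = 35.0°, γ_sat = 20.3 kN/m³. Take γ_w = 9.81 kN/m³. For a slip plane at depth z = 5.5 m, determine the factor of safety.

With seepage parallel to the slope and the water table at the surface, the effective normal stress on the slip plane uses the buoyant unit weight γ' = γ_sat − γ_w while the driving shear stress uses γ_sat:
FS = [c' + γ' z cos²β tanφ'] / [γ_sat z sinβ cosβ]
γ' = 20.3 − 9.81 = 10.49 kN/m³
Numerator = 5.5 + 10.49·5.5·cos²32.5°·tan35.0° = 5.5 + 10.49·5.5·0.7113·0.7002 = 34.236 kPa
Denominator = 20.3·5.5·sin32.5°·cos32.5° = 20.3·5.5·0.5373·0.8434 = 50.595 kPa
FS = 34.236 / 50.595 = 0.677

FS = 0.68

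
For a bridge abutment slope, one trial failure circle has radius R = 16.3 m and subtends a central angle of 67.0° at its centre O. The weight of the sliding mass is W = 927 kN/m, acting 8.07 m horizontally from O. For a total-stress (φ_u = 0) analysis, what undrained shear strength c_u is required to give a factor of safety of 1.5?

FS = c_u·L_a·R / (W·d), so c_u = FS·W·d / (L_a·R).
Arc length L_a = R·θ = 16.3·(67.0°·π/180) = 16.3·1.1694 = 19.06 m
c_u = 1.5·927·8.07 / (19.06·16.3) = 11221.3 / 310.69 = 36.12 kPa

c_u = 36.1 kPa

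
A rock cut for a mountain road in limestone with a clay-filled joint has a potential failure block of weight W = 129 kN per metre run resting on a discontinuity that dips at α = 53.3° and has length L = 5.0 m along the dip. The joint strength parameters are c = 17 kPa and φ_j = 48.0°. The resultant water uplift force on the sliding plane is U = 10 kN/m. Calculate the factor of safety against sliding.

Resolving the block weight along and normal to the plane and applying the Mohr–Coulomb strength on the joint:
N' = W cosα − U = 129·cos53.3° − 10 = 67.1 kN/m
Driving force T = W sinα = 129·sin53.3° = 103.4 kN/m
Resisting force R = c·L + N'·tanφ_j = 17·5.0 + 67.1·tan48.0° = 85.0 + 74.5 = 159.5 kN/m
FS = R / T = 159.5 / 103.4 = 1.542

FS = 1.54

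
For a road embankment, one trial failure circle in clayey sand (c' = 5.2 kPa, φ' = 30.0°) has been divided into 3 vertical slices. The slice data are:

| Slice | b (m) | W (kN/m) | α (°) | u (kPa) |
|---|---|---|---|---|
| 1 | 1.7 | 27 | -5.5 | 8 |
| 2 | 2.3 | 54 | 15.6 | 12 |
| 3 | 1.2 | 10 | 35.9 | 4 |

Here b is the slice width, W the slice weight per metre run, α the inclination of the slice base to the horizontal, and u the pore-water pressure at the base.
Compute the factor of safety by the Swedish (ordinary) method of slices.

Ordinary method of slices: FS = Σ[c'·Δl_i + (W_i cosα_i − u_i·Δl_i)·tanφ'] / Σ W_i sinα_i, with Δl_i = b_i / cosα_i.
Slice 1: Δl = 1.7/cos(-5.5°) = 1.708 m; N'_1 = 27·cos(-5.5°) − 8·1.708 = 13.2; c'Δl = 8.88; W sinα = -2.6
Slice 2: Δl = 2.3/cos15.6° = 2.388 m; N'_2 = 54·cos15.6° − 12·2.388 = 23.4; c'Δl = 12.42; W sinα = 14.5
Slice 3: Δl = 1.2/cos35.9° = 1.481 m; N'_3 = 10·cos35.9° − 4·1.481 = 2.2; c'Δl = 7.70; W sinα = 5.9
Σc'Δl = 29.0 kN/m; ΣN' = 38.7 kN/m; ΣW sinα = 17.8 kN/m
Resisting = 29.0 + 38.7·tan30.0° = 29.0 + 22.4 = 51.4 kN/m
FS = 51.4 / 17.8 = 2.886

FS = 2.89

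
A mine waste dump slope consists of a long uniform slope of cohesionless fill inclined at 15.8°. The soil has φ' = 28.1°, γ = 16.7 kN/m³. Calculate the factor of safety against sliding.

For a dry cohesionless infinite slope the factor of safety is FS = tanφ' / tanβ.
FS = tan28.1° / tan15.8° = 0.5340 / 0.2830 = 1.887

FS = 1.89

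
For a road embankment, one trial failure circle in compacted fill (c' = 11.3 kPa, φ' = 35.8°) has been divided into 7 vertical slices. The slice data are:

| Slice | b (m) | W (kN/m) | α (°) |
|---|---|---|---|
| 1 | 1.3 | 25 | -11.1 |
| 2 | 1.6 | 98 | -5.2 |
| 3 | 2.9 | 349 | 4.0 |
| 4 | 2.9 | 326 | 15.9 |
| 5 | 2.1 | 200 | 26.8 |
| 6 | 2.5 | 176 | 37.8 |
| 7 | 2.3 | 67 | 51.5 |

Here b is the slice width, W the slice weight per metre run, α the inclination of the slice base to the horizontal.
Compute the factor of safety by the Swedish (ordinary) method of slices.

FS = 2.94

Ordinary method of slices: FS = Σ[c'·Δl_i + (W_i cosα_i)·tanφ'] / Σ W_i sinα_i, with Δl_i = b_i / cosα_i.
Slice 1: Δl = 1.3/cos(-11.1°) = 1.325 m; N'_1 = 25·cos(-11.1°) = 24.5; c'Δl = 14.97; W sinα = -4.8
Slice 2: Δl = 1.6/cos(-5.2°) = 1.607 m; N'_2 = 98·cos(-5.2°) = 97.6; c'Δl = 18.15; W sinα = -8.9
Slice 3: Δl = 2.9/cos4.0° = 2.907 m; N'_3 = 349·cos4.0° = 348.1; c'Δl = 32.85; W sinα = 24.3
Slice 4: Δl = 2.9/cos15.9° = 3.015 m; N'_4 = 326·cos15.9° = 313.5; c'Δl = 34.07; W sinα = 89.3
Slice 5: Δl = 2.1/cos26.8° = 2.353 m; N'_5 = 200·cos26.8° = 178.5; c'Δl = 26.59; W sinα = 90.2
Slice 6: Δl = 2.5/cos37.8° = 3.164 m; N'_6 = 176·cos37.8° = 139.1; c'Δl = 35.75; W sinα = 107.9
Slice 7: Δl = 2.3/cos51.5° = 3.695 m; N'_7 = 67·cos51.5° = 41.7; c'Δl = 41.75; W sinα = 52.4
Σc'Δl = 204.1 kN/m; ΣN' = 1143.1 kN/m; ΣW sinα = 350.4 kN/m
Resisting = 204.1 + 1143.1·tan35.8° = 204.1 + 824.4 = 1028.6 kN/m
FS = 1028.6 / 350.4 = 2.935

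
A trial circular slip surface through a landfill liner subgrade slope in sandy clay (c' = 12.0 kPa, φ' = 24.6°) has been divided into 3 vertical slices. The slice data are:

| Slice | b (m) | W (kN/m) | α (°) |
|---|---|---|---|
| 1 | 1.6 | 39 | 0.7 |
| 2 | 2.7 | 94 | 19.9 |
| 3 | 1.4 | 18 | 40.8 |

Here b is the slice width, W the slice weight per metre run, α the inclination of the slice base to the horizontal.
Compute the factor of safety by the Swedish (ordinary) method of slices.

Ordinary method of slices: FS = Σ[c'·Δl_i + (W_i cosα_i)·tanφ'] / Σ W_i sinα_i, with Δl_i = b_i / cosα_i.
Slice 1: Δl = 1.6/cos0.7° = 1.600 m; N'_1 = 39·cos0.7° = 39.0; c'Δl = 19.20; W sinα = 0.5
Slice 2: Δl = 2.7/cos19.9° = 2.871 m; N'_2 = 94·cos19.9° = 88.4; c'Δl = 34.46; W sinα = 32.0
Slice 3: Δl = 1.4/cos40.8° = 1.849 m; N'_3 = 18·cos40.8° = 13.6; c'Δl = 22.19; W sinα = 11.8
Σc'Δl = 75.9 kN/m; ΣN' = 141.0 kN/m; ΣW sinα = 44.2 kN/m
Resisting = 75.9 + 141.0·tan24.6° = 75.9 + 64.6 = 140.4 kN/m
FS = 140.4 / 44.2 = 3.174

FS = 3.17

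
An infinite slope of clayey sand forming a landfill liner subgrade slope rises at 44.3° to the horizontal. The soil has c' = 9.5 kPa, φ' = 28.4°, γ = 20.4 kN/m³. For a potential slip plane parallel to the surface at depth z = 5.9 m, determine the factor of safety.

For an infinite slope with a slip plane parallel to the surface (no pore pressure): FS = [c' + γz cos²β tanφ'] / [γz sinβ cosβ].
γz = 20.4·5.9 = 120.36 kN/m²
Numerator = 9.5 + 120.36·cos²44.3°·tan28.4° = 9.5 + 120.36·0.5122·0.5407 = 42.834 kPa
Denominator = 120.36·sin44.3°·cos44.3° = 120.36·0.6984·0.7157 = 60.162 kPa
FS = 42.834 / 60.162 = 0.712

FS = 0.71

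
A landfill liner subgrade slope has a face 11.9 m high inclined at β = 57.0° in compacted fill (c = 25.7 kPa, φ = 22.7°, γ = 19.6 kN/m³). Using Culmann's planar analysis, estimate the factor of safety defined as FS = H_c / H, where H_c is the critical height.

FS = 1.96

H_c = (4c/γ) · sinβ cosφ / [1 − cos(β − φ)]
    = (4·25.7/19.6) · sin57.0°·cos22.7° / [1 − cos34.3°]
    = 5.245 · 0.7737 / 0.1739 = 23.34 m
FS = H_c / H = 23.34 / 11.9 = 1.961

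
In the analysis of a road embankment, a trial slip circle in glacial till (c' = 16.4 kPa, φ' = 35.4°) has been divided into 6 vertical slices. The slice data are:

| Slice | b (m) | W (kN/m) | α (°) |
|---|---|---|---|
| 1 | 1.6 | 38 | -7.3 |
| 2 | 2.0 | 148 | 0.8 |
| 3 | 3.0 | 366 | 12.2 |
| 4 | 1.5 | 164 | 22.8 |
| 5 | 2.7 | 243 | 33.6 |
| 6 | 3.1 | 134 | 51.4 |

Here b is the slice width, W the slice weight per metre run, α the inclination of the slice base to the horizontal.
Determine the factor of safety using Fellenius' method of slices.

Ordinary method of slices: FS = Σ[c'·Δl_i + (W_i cosα_i)·tanφ'] / Σ W_i sinα_i, with Δl_i = b_i / cosα_i.
Slice 1: Δl = 1.6/cos(-7.3°) = 1.613 m; N'_1 = 38·cos(-7.3°) = 37.7; c'Δl = 26.45; W sinα = -4.8
Slice 2: Δl = 2.0/cos0.8° = 2.000 m; N'_2 = 148·cos0.8° = 148.0; c'Δl = 32.80; W sinα = 2.1
Slice 3: Δl = 3.0/cos12.2° = 3.069 m; N'_3 = 366·cos12.2° = 357.7; c'Δl = 50.34; W sinα = 77.3
Slice 4: Δl = 1.5/cos22.8° = 1.627 m; N'_4 = 164·cos22.8° = 151.2; c'Δl = 26.69; W sinα = 63.6
Slice 5: Δl = 2.7/cos33.6° = 3.242 m; N'_5 = 243·cos33.6° = 202.4; c'Δl = 53.16; W sinα = 134.5
Slice 6: Δl = 3.1/cos51.4° = 4.969 m; N'_6 = 134·cos51.4° = 83.6; c'Δl = 81.49; W sinα = 104.7
Σc'Δl = 270.9 kN/m; ΣN' = 980.6 kN/m; ΣW sinα = 377.3 kN/m
Resisting = 270.9 + 980.6·tan35.4° = 270.9 + 696.9 = 967.8 kN/m
FS = 967.8 / 377.3 = 2.565

FS = 2.56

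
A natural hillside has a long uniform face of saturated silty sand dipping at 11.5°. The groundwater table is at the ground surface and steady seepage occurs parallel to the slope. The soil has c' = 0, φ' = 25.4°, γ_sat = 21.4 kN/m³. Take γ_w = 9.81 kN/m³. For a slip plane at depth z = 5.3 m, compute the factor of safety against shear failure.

With seepage parallel to the slope and the water table at the surface, the effective normal stress on the slip plane uses the buoyant unit weight γ' = γ_sat − γ_w while the driving shear stress uses γ_sat:
FS = [c' + γ' z cos²β tanφ'] / [γ_sat z sinβ cosβ]
(For c' = 0 this reduces to FS = (γ'/γ_sat)·tanφ'/tanβ.)
γ' = 21.4 − 9.81 = 11.59 kN/m³
Numerator = 0.0 + 11.59·5.3·cos²11.5°·tan25.4° = 0.0 + 11.59·5.3·0.9603·0.4748 = 28.008 kPa
Denominator = 21.4·5.3·sin11.5°·cos11.5° = 21.4·5.3·0.1994·0.9799 = 22.158 kPa
FS = 28.008 / 22.158 = 1.264

FS = 1.26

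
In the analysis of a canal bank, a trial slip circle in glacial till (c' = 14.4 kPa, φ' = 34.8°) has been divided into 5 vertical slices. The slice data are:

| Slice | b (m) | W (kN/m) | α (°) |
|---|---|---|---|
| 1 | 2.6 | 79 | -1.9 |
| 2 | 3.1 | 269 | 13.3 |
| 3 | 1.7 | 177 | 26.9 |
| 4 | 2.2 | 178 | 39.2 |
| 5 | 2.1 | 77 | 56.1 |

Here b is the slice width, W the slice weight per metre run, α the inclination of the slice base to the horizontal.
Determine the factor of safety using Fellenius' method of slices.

FS = 2.15

Ordinary method of slices: FS = Σ[c'·Δl_i + (W_i cosα_i)·tanφ'] / Σ W_i sinα_i, with Δl_i = b_i / cosα_i.
Slice 1: Δl = 2.6/cos(-1.9°) = 2.601 m; N'_1 = 79·cos(-1.9°) = 79.0; c'Δl = 37.46; W sinα = -2.6
Slice 2: Δl = 3.1/cos13.3° = 3.185 m; N'_2 = 269·cos13.3° = 261.8; c'Δl = 45.87; W sinα = 61.9
Slice 3: Δl = 1.7/cos26.9° = 1.906 m; N'_3 = 177·cos26.9° = 157.8; c'Δl = 27.45; W sinα = 80.1
Slice 4: Δl = 2.2/cos39.2° = 2.839 m; N'_4 = 178·cos39.2° = 137.9; c'Δl = 40.88; W sinα = 112.5
Slice 5: Δl = 2.1/cos56.1° = 3.765 m; N'_5 = 77·cos56.1° = 42.9; c'Δl = 54.22; W sinα = 63.9
Σc'Δl = 205.9 kN/m; ΣN' = 679.5 kN/m; ΣW sinα = 315.8 kN/m
Resisting = 205.9 + 679.5·tan34.8° = 205.9 + 472.2 = 678.1 kN/m
FS = 678.1 / 315.8 = 2.148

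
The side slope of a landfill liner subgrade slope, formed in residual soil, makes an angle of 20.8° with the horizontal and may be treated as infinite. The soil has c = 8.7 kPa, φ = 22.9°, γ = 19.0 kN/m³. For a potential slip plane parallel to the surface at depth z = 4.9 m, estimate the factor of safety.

FS = 1.39

For an infinite slope with a slip plane parallel to the surface (no pore pressure): FS = [c + γz cos²β tanφ] / [γz sinβ cosβ].
γz = 19.0·4.9 = 93.10 kN/m²
Numerator = 8.7 + 93.10·cos²20.8°·tan22.9° = 8.7 + 93.10·0.8739·0.4224 = 43.068 kPa
Denominator = 93.10·sin20.8°·cos20.8° = 93.10·0.3551·0.9348 = 30.906 kPa
FS = 43.068 / 30.906 = 1.394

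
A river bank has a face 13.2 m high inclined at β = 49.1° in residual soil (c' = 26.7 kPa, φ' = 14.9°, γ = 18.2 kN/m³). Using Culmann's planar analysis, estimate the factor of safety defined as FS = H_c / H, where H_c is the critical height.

H_c = (4c'/γ) · sinβ cosφ' / [1 − cos(β − φ')]
    = (4·26.7/18.2) · sin49.1°·cos14.9° / [1 − cos34.2°]
    = 5.868 · 0.7304 / 0.1729 = 24.79 m
FS = H_c / H = 24.79 / 13.2 = 1.878

FS = 1.88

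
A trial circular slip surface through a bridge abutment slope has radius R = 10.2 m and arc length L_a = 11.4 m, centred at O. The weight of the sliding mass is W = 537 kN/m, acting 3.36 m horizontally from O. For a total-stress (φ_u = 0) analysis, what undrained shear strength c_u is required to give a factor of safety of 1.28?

c_u = 19.9 kPa

FS = c_u·L_a·R / (W·d), so c_u = FS·W·d / (L_a·R).
c_u = 1.28·537·3.36 / (11.40·10.2) = 2309.5 / 116.28 = 19.86 kPa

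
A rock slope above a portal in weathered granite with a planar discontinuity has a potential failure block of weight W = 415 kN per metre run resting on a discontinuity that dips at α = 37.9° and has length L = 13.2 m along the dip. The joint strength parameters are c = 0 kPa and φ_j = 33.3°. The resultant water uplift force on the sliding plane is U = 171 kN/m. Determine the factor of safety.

Resolving the block weight along and normal to the plane and applying the Mohr–Coulomb strength on the joint:
N' = W cosα − U = 415·cos37.9° − 171 = 156.5 kN/m
Driving force T = W sinα = 415·sin37.9° = 254.9 kN/m
Resisting force R = c·L + N'·tanφ_j = 0·13.2 + 156.5·tan33.3° = 0.0 + 102.8 = 102.8 kN/m
FS = R / T = 102.8 / 254.9 = 0.403

FS = 0.40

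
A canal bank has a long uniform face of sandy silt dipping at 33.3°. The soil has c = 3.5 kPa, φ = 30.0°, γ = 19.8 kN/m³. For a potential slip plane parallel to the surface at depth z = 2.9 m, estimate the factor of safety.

For an infinite slope with a slip plane parallel to the surface (no pore pressure): FS = [c + γz cos²β tanφ] / [γz sinβ cosβ].
γz = 19.8·2.9 = 57.42 kN/m²
Numerator = 3.5 + 57.42·cos²33.3°·tan30.0° = 3.5 + 57.42·0.6986·0.5774 = 26.659 kPa
Denominator = 57.42·sin33.3°·cos33.3° = 57.42·0.5490·0.8358 = 26.349 kPa
FS = 26.659 / 26.349 = 1.012

FS = 1.01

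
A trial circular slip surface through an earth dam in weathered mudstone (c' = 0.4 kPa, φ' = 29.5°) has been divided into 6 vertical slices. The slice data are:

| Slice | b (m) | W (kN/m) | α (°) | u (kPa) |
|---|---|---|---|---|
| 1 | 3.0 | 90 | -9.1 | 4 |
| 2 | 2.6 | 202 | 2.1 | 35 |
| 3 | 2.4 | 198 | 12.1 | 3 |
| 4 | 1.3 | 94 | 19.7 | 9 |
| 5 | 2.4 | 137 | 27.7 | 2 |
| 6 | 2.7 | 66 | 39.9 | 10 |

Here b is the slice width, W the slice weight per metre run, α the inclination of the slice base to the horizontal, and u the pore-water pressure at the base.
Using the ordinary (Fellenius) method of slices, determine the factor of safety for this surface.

FS = 1.94

Ordinary method of slices: FS = Σ[c'·Δl_i + (W_i cosα_i − u_i·Δl_i)·tanφ'] / Σ W_i sinα_i, with Δl_i = b_i / cosα_i.
Slice 1: Δl = 3.0/cos(-9.1°) = 3.038 m; N'_1 = 90·cos(-9.1°) − 4·3.038 = 76.7; c'Δl = 1.22; W sinα = -14.2
Slice 2: Δl = 2.6/cos2.1° = 2.602 m; N'_2 = 202·cos2.1° − 35·2.602 = 110.8; c'Δl = 1.04; W sinα = 7.4
Slice 3: Δl = 2.4/cos12.1° = 2.455 m; N'_3 = 198·cos12.1° − 3·2.455 = 186.2; c'Δl = 0.98; W sinα = 41.5
Slice 4: Δl = 1.3/cos19.7° = 1.381 m; N'_4 = 94·cos19.7° − 9·1.381 = 76.1; c'Δl = 0.55; W sinα = 31.7
Slice 5: Δl = 2.4/cos27.7° = 2.711 m; N'_5 = 137·cos27.7° − 2·2.711 = 115.9; c'Δl = 1.08; W sinα = 63.7
Slice 6: Δl = 2.7/cos39.9° = 3.519 m; N'_6 = 66·cos39.9° − 10·3.519 = 15.4; c'Δl = 1.41; W sinα = 42.3
Σc'Δl = 6.3 kN/m; ΣN' = 581.1 kN/m; ΣW sinα = 172.4 kN/m
Resisting = 6.3 + 581.1·tan29.5° = 6.3 + 328.8 = 335.1 kN/m
FS = 335.1 / 172.4 = 1.944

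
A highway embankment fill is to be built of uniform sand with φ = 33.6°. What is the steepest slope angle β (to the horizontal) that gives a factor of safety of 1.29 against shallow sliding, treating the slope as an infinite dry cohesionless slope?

β = 27.3°

For an infinite dry cohesionless slope FS = tanφ/tanβ, so tanβ = tanφ / FS.
tanβ = tan33.6° / 1.29 = 0.6644 / 1.29 = 0.5150
β = arctan(0.5150) = 27.25°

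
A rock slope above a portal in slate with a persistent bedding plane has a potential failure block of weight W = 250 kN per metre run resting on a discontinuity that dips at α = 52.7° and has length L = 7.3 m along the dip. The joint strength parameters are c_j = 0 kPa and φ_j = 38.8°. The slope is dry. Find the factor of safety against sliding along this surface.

FS = 0.61

Resolving the block weight along and normal to the plane and applying the Mohr–Coulomb strength on the joint:
N' = W cosα = 250·cos52.7° = 151.5 kN/m
Driving force T = W sinα = 250·sin52.7° = 198.9 kN/m
Resisting force R = c_j·L + N'·tanφ_j = 0·7.3 + 151.5·tan38.8° = 0.0 + 121.8 = 121.8 kN/m
FS = R / T = 121.8 / 198.9 = 0.612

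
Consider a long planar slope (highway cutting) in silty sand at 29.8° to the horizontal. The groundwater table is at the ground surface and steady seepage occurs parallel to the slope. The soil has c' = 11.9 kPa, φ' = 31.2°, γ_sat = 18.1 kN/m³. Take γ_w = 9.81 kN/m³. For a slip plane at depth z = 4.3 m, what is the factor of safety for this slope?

With seepage parallel to the slope and the water table at the surface, the effective normal stress on the slip plane uses the buoyant unit weight γ' = γ_sat − γ_w while the driving shear stress uses γ_sat:
FS = [c' + γ' z cos²β tanφ'] / [γ_sat z sinβ cosβ]
γ' = 18.1 − 9.81 = 8.29 kN/m³
Numerator = 11.9 + 8.29·4.3·cos²29.8°·tan31.2° = 11.9 + 8.29·4.3·0.7530·0.6056 = 28.157 kPa
Denominator = 18.1·4.3·sin29.8°·cos29.8° = 18.1·4.3·0.4970·0.8678 = 33.565 kPa
FS = 28.157 / 33.565 = 0.839

FS = 0.84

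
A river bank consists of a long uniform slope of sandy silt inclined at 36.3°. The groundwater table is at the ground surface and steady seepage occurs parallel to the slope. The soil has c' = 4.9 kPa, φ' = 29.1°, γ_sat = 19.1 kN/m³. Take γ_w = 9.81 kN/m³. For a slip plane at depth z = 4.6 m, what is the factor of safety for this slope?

With seepage parallel to the slope and the water table at the surface, the effective normal stress on the slip plane uses the buoyant unit weight γ' = γ_sat − γ_w while the driving shear stress uses γ_sat:
FS = [c' + γ' z cos²β tanφ'] / [γ_sat z sinβ cosβ]
γ' = 19.1 − 9.81 = 9.29 kN/m³
Numerator = 4.9 + 9.29·4.6·cos²36.3°·tan29.1° = 4.9 + 9.29·4.6·0.6495·0.5566 = 20.349 kPa
Denominator = 19.1·4.6·sin36.3°·cos36.3° = 19.1·4.6·0.5920·0.8059 = 41.920 kPa
FS = 20.349 / 41.920 = 0.485

FS = 0.49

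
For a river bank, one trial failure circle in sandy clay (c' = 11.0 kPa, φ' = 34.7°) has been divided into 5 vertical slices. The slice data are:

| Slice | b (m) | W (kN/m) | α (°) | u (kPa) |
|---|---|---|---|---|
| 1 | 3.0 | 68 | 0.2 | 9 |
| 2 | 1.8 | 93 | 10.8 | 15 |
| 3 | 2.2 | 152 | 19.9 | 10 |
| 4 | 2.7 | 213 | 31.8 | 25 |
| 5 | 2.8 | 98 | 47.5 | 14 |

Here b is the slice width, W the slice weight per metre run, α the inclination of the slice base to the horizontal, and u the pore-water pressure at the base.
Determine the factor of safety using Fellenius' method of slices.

FS = 1.54

Ordinary method of slices: FS = Σ[c'·Δl_i + (W_i cosα_i − u_i·Δl_i)·tanφ'] / Σ W_i sinα_i, with Δl_i = b_i / cosα_i.
Slice 1: Δl = 3.0/cos0.2° = 3.000 m; N'_1 = 68·cos0.2° − 9·3.000 = 41.0; c'Δl = 33.00; W sinα = 0.2
Slice 2: Δl = 1.8/cos10.8° = 1.832 m; N'_2 = 93·cos10.8° − 15·1.832 = 63.9; c'Δl = 20.16; W sinα = 17.4
Slice 3: Δl = 2.2/cos19.9° = 2.340 m; N'_3 = 152·cos19.9° − 10·2.340 = 119.5; c'Δl = 25.74; W sinα = 51.7
Slice 4: Δl = 2.7/cos31.8° = 3.177 m; N'_4 = 213·cos31.8° − 25·3.177 = 101.6; c'Δl = 34.95; W sinα = 112.2
Slice 5: Δl = 2.8/cos47.5° = 4.145 m; N'_5 = 98·cos47.5° − 14·4.145 = 8.2; c'Δl = 45.59; W sinα = 72.3
Σc'Δl = 159.4 kN/m; ΣN' = 334.2 kN/m; ΣW sinα = 253.9 kN/m
Resisting = 159.4 + 334.2·tan34.7° = 159.4 + 231.4 = 390.8 kN/m
FS = 390.8 / 253.9 = 1.539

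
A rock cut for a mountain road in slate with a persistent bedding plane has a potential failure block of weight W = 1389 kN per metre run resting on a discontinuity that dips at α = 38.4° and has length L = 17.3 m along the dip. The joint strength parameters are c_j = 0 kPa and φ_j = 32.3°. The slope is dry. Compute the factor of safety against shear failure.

FS = 0.80

Resolving the block weight along and normal to the plane and applying the Mohr–Coulomb strength on the joint:
N' = W cosα = 1389·cos38.4° = 1088.6 kN/m
Driving force T = W sinα = 1389·sin38.4° = 862.8 kN/m
Resisting force R = c_j·L + N'·tanφ_j = 0·17.3 + 1088.6·tan32.3° = 0.0 + 688.2 = 688.2 kN/m
FS = R / T = 688.2 / 862.8 = 0.798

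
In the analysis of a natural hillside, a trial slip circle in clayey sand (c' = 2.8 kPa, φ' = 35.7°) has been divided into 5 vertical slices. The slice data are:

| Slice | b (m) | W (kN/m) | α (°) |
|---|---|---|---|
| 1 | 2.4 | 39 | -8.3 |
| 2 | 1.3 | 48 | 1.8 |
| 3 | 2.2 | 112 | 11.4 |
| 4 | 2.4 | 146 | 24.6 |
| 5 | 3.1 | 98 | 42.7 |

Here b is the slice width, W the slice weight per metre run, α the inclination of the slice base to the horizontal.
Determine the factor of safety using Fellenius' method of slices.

Ordinary method of slices: FS = Σ[c'·Δl_i + (W_i cosα_i)·tanφ'] / Σ W_i sinα_i, with Δl_i = b_i / cosα_i.
Slice 1: Δl = 2.4/cos(-8.3°) = 2.425 m; N'_1 = 39·cos(-8.3°) = 38.6; c'Δl = 6.79; W sinα = -5.6
Slice 2: Δl = 1.3/cos1.8° = 1.301 m; N'_2 = 48·cos1.8° = 48.0; c'Δl = 3.64; W sinα = 1.5
Slice 3: Δl = 2.2/cos11.4° = 2.244 m; N'_3 = 112·cos11.4° = 109.8; c'Δl = 6.28; W sinα = 22.1
Slice 4: Δl = 2.4/cos24.6° = 2.640 m; N'_4 = 146·cos24.6° = 132.7; c'Δl = 7.39; W sinα = 60.8
Slice 5: Δl = 3.1/cos42.7° = 4.218 m; N'_5 = 98·cos42.7° = 72.0; c'Δl = 11.81; W sinα = 66.5
Σc'Δl = 35.9 kN/m; ΣN' = 401.1 kN/m; ΣW sinα = 145.3 kN/m
Resisting = 35.9 + 401.1·tan35.7° = 35.9 + 288.2 = 324.2 kN/m
FS = 324.2 / 145.3 = 2.232

FS = 2.23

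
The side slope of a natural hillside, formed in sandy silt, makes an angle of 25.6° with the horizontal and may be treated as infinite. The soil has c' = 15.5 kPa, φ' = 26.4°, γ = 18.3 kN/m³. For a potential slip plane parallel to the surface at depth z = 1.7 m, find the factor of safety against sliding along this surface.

For an infinite slope with a slip plane parallel to the surface (no pore pressure): FS = [c' + γz cos²β tanφ'] / [γz sinβ cosβ].
γz = 18.3·1.7 = 31.11 kN/m²
Numerator = 15.5 + 31.11·cos²25.6°·tan26.4° = 15.5 + 31.11·0.8133·0.4964 = 28.060 kPa
Denominator = 31.11·sin25.6°·cos25.6° = 31.11·0.4321·0.9018 = 12.123 kPa
FS = 28.060 / 12.123 = 2.315

FS = 2.31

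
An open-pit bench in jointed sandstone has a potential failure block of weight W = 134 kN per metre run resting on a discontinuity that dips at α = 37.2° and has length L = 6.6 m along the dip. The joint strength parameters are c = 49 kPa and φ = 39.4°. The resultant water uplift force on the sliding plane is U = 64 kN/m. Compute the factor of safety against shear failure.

Resolving the block weight along and normal to the plane and applying the Mohr–Coulomb strength on the joint:
N' = W cosα − U = 134·cos37.2° − 64 = 42.7 kN/m
Driving force T = W sinα = 134·sin37.2° = 81.0 kN/m
Resisting force R = c·L + N'·tanφ = 49·6.6 + 42.7·tan39.4° = 323.4 + 35.1 = 358.5 kN/m
FS = R / T = 358.5 / 81.0 = 4.425

FS = 4.43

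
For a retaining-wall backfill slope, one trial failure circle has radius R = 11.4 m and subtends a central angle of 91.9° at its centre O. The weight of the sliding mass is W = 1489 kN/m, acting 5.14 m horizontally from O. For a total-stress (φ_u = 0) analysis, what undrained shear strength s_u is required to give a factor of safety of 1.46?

s_u = 53.6 kPa

FS = s_u·L_a·R / (W·d), so s_u = FS·W·d / (L_a·R).
Arc length L_a = R·θ = 11.4·(91.9°·π/180) = 11.4·1.6040 = 18.29 m
s_u = 1.46·1489·5.14 / (18.29·11.4) = 11174.1 / 208.45 = 53.61 kPa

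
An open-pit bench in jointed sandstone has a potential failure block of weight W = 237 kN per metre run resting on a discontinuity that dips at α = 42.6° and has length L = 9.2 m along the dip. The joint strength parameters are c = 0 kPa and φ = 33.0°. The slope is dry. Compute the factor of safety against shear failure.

FS = 0.71

Resolving the block weight along and normal to the plane and applying the Mohr–Coulomb strength on the joint:
N' = W cosα = 237·cos42.6° = 174.5 kN/m
Driving force T = W sinα = 237·sin42.6° = 160.4 kN/m
Resisting force R = c·L + N'·tanφ = 0·9.2 + 174.5·tan33.0° = 0.0 + 113.3 = 113.3 kN/m
FS = R / T = 113.3 / 160.4 = 0.706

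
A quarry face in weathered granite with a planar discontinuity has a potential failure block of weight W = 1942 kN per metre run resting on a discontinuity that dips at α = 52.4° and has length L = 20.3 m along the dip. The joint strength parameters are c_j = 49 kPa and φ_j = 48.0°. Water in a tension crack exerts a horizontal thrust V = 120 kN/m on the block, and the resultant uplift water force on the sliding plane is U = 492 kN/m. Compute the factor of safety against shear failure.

FS = 1.03

Resolving the block weight along and normal to the plane and applying the Mohr–Coulomb strength on the joint:
N' = W cosα − U − V sinα = 1942·cos52.4° − 492 − 120·sin52.4° = 597.8 kN/m
Driving force T = W sinα + V cosα = 1942·sin52.4° + 120·cos52.4° = 1611.8 kN/m
Resisting force R = c_j·L + N'·tanφ_j = 49·20.3 + 597.8·tan48.0° = 994.7 + 664.0 = 1658.7 kN/m
FS = R / T = 1658.7 / 1611.8 = 1.029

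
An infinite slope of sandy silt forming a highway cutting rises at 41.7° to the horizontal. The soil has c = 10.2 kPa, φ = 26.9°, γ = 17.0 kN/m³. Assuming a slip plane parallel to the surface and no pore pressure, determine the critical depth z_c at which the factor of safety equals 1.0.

Setting FS = 1.00 in FS = [c + γz cos²β tanφ] / [γz sinβ cosβ] and solving for z:
z = c / [γ cosβ (FS·sinβ − cosβ·tanφ)]
  = 10.2 / [17.0·cos41.7°·(1.00·sin41.7° − cos41.7°·tan26.9°)]
  = 10.2 / [17.0·0.7466·(1.00·0.6652 − 0.7466·0.5073)]
  = 10.2 / 3.6357 = 2.805 m

z_c = 2.81 m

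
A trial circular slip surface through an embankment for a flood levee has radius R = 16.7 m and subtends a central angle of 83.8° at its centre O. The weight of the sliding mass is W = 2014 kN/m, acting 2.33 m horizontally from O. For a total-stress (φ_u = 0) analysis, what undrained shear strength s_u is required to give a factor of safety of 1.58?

FS = s_u·L_a·R / (W·d), so s_u = FS·W·d / (L_a·R).
Arc length L_a = R·θ = 16.7·(83.8°·π/180) = 16.7·1.4626 = 24.43 m
s_u = 1.58·2014·2.33 / (24.43·16.7) = 7414.3 / 407.90 = 18.18 kPa

s_u = 18.2 kPa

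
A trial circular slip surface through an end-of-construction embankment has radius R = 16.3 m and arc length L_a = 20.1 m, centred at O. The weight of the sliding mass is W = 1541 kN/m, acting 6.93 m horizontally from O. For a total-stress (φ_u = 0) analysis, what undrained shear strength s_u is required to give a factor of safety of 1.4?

FS = s_u·L_a·R / (W·d), so s_u = FS·W·d / (L_a·R).
s_u = 1.4·1541·6.93 / (20.10·16.3) = 14950.8 / 327.63 = 45.63 kPa

s_u = 45.6 kPa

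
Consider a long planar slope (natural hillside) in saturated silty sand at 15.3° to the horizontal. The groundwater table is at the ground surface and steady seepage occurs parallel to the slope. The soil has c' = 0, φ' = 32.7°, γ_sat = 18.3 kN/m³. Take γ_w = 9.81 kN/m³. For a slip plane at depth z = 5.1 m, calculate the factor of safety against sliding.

FS = 1.09

With seepage parallel to the slope and the water table at the surface, the effective normal stress on the slip plane uses the buoyant unit weight γ' = γ_sat − γ_w while the driving shear stress uses γ_sat:
FS = [c' + γ' z cos²β tanφ'] / [γ_sat z sinβ cosβ]
(For c' = 0 this reduces to FS = (γ'/γ_sat)·tanφ'/tanβ.)
γ' = 18.3 − 9.81 = 8.49 kN/m³
Numerator = 0.0 + 8.49·5.1·cos²15.3°·tan32.7° = 0.0 + 8.49·5.1·0.9304·0.6420 = 25.862 kPa
Denominator = 18.3·5.1·sin15.3°·cos15.3° = 18.3·5.1·0.2639·0.9646 = 23.754 kPa
FS = 25.862 / 23.754 = 1.089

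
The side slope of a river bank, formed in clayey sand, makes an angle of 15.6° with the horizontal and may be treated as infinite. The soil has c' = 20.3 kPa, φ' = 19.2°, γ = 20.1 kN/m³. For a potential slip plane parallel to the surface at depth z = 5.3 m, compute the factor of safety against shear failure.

For an infinite slope with a slip plane parallel to the surface (no pore pressure): FS = [c' + γz cos²β tanφ'] / [γz sinβ cosβ].
γz = 20.1·5.3 = 106.53 kN/m²
Numerator = 20.3 + 106.53·cos²15.6°·tan19.2° = 20.3 + 106.53·0.9277·0.3482 = 54.715 kPa
Denominator = 106.53·sin15.6°·cos15.6° = 106.53·0.2689·0.9632 = 27.593 kPa
FS = 54.715 / 27.593 = 1.983

FS = 1.98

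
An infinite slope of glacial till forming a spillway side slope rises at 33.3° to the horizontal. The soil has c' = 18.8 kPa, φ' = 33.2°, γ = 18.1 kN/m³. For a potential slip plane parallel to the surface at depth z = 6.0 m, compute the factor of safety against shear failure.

For an infinite slope with a slip plane parallel to the surface (no pore pressure): FS = [c' + γz cos²β tanφ'] / [γz sinβ cosβ].
γz = 18.1·6.0 = 108.60 kN/m²
Numerator = 18.8 + 108.60·cos²33.3°·tan33.2° = 18.8 + 108.60·0.6986·0.6544 = 68.445 kPa
Denominator = 108.60·sin33.3°·cos33.3° = 108.60·0.5490·0.8358 = 49.834 kPa
FS = 68.445 / 49.834 = 1.373

FS = 1.37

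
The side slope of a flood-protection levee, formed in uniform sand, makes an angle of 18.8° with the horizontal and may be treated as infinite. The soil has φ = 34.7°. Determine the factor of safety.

For a dry cohesionless infinite slope the factor of safety is FS = tanφ / tanβ.
FS = tan34.7° / tan18.8° = 0.6924 / 0.3404 = 2.034

FS = 2.03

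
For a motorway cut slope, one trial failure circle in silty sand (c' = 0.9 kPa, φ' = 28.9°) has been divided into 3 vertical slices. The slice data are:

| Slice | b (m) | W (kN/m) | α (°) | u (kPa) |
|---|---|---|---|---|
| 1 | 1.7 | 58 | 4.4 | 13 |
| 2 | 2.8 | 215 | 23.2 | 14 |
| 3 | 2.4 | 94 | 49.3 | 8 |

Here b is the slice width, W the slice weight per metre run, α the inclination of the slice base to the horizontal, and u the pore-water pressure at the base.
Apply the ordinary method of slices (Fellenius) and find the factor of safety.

FS = 0.81

Ordinary method of slices: FS = Σ[c'·Δl_i + (W_i cosα_i − u_i·Δl_i)·tanφ'] / Σ W_i sinα_i, with Δl_i = b_i / cosα_i.
Slice 1: Δl = 1.7/cos4.4° = 1.705 m; N'_1 = 58·cos4.4° − 13·1.705 = 35.7; c'Δl = 1.53; W sinα = 4.4
Slice 2: Δl = 2.8/cos23.2° = 3.046 m; N'_2 = 215·cos23.2° − 14·3.046 = 155.0; c'Δl = 2.74; W sinα = 84.7
Slice 3: Δl = 2.4/cos49.3° = 3.680 m; N'_3 = 94·cos49.3° − 8·3.680 = 31.9; c'Δl = 3.31; W sinα = 71.3
Σc'Δl = 7.6 kN/m; ΣN' = 222.5 kN/m; ΣW sinα = 160.4 kN/m
Resisting = 7.6 + 222.5·tan28.9° = 7.6 + 122.8 = 130.4 kN/m
FS = 130.4 / 160.4 = 0.813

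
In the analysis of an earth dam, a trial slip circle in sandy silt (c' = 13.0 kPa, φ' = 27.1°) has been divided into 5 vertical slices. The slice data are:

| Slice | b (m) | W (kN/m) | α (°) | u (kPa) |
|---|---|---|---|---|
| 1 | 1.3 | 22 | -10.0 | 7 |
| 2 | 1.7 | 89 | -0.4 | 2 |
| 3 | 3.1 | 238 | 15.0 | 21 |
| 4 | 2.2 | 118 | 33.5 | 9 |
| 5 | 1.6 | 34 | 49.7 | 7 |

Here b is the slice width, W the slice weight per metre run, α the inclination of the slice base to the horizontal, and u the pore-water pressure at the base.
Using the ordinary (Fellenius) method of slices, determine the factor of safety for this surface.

Ordinary method of slices: FS = Σ[c'·Δl_i + (W_i cosα_i − u_i·Δl_i)·tanφ'] / Σ W_i sinα_i, with Δl_i = b_i / cosα_i.
Slice 1: Δl = 1.3/cos(-10.0°) = 1.320 m; N'_1 = 22·cos(-10.0°) − 7·1.320 = 12.4; c'Δl = 17.16; W sinα = -3.8
Slice 2: Δl = 1.7/cos(-0.4°) = 1.700 m; N'_2 = 89·cos(-0.4°) − 2·1.700 = 85.6; c'Δl = 22.10; W sinα = -0.6
Slice 3: Δl = 3.1/cos15.0° = 3.209 m; N'_3 = 238·cos15.0° − 21·3.209 = 162.5; c'Δl = 41.72; W sinα = 61.6
Slice 4: Δl = 2.2/cos33.5° = 2.638 m; N'_4 = 118·cos33.5° − 9·2.638 = 74.7; c'Δl = 34.30; W sinα = 65.1
Slice 5: Δl = 1.6/cos49.7° = 2.474 m; N'_5 = 34·cos49.7° − 7·2.474 = 4.7; c'Δl = 32.16; W sinα = 25.9
Σc'Δl = 147.4 kN/m; ΣN' = 339.8 kN/m; ΣW sinα = 148.2 kN/m
Resisting = 147.4 + 339.8·tan27.1° = 147.4 + 173.9 = 321.3 kN/m
FS = 321.3 / 148.2 = 2.168

FS = 2.17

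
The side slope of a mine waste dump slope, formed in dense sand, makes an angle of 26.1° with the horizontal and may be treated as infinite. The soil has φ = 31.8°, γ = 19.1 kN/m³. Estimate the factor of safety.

FS = 1.27

For a dry cohesionless infinite slope the factor of safety is FS = tanφ / tanβ.
FS = tan31.8° / tan26.1° = 0.6200 / 0.4899 = 1.266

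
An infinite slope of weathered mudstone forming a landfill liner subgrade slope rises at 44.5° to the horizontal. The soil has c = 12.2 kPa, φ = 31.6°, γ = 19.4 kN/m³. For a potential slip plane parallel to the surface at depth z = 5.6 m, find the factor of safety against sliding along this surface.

For an infinite slope with a slip plane parallel to the surface (no pore pressure): FS = [c + γz cos²β tanφ] / [γz sinβ cosβ].
γz = 19.4·5.6 = 108.64 kN/m²
Numerator = 12.2 + 108.64·cos²44.5°·tan31.6° = 12.2 + 108.64·0.5087·0.6152 = 46.201 kPa
Denominator = 108.64·sin44.5°·cos44.5° = 108.64·0.7009·0.7133 = 54.312 kPa
FS = 46.201 / 54.312 = 0.851

FS = 0.85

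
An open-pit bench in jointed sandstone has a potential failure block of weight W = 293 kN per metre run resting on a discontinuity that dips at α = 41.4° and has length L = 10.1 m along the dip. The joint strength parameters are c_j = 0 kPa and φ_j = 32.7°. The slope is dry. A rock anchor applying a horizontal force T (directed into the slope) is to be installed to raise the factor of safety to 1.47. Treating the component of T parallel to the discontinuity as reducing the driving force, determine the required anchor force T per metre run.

T = 94 kN/m

Resolving forces along and normal to the sliding plane, with the horizontal anchor force T adding T·sinα to the effective normal force and T·cosα acting up the plane against the driving force:
FS = [c_jL + (W cosα + T sinα) tanφ_j] / [W sinα − T cosα]
Without the anchor: N' = 219.8 kN/m, driving T_d = 193.8 kN/m, resisting R = 0·10.1 + 219.8·tan32.7° = 141.1 kN/m, FS = 0.73.
Setting FS = 1.47 and solving for T:
1.47·(193.8 − T cos41.4°) = 141.1 + T sin41.4°·tan32.7°
T·(sin41.4°·tan32.7° + 1.47·cos41.4°) = 1.47·193.8 − 141.1
T·(0.6613·0.6420 + 1.47·0.7501) = 284.8 − 141.1 = 143.7
T·1.5272 = 143.7
T = 94.1 kN/m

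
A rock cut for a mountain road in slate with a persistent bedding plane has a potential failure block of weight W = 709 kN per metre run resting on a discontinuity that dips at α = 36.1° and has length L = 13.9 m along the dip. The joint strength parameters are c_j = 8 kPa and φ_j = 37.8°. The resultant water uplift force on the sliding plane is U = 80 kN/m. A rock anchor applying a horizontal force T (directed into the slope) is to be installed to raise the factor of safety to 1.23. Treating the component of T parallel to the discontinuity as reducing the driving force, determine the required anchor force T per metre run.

Resolving forces along and normal to the sliding plane, with the horizontal anchor force T adding T·sinα to the effective normal force and T·cosα acting up the plane against the driving force:
FS = [c_jL + (W cosα − U + T sinα) tanφ_j] / [W sinα − T cosα]
Without the anchor: N' = 492.9 kN/m, driving T_d = 417.7 kN/m, resisting R = 8·13.9 + 492.9·tan37.8° = 493.5 kN/m, FS = 1.18.
Setting FS = 1.23 and solving for T:
1.23·(417.7 − T cos36.1°) = 493.5 + T sin36.1°·tan37.8°
T·(sin36.1°·tan37.8° + 1.23·cos36.1°) = 1.23·417.7 − 493.5
T·(0.5892·0.7757 + 1.23·0.8080) = 513.8 − 493.5 = 20.3
T·1.4509 = 20.3
T = 14.0 kN/m

T = 14 kN/m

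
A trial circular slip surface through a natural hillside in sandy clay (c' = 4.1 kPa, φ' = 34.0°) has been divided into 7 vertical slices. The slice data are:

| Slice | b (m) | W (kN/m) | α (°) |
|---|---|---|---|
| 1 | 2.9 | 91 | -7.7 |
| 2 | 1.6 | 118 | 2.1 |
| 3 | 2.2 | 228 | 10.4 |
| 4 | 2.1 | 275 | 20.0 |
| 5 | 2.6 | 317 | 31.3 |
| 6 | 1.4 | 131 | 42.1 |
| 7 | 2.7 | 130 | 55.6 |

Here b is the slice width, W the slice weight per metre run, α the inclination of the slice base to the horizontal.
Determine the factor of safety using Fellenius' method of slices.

FS = 1.73

Ordinary method of slices: FS = Σ[c'·Δl_i + (W_i cosα_i)·tanφ'] / Σ W_i sinα_i, with Δl_i = b_i / cosα_i.
Slice 1: Δl = 2.9/cos(-7.7°) = 2.926 m; N'_1 = 91·cos(-7.7°) = 90.2; c'Δl = 12.00; W sinα = -12.2
Slice 2: Δl = 1.6/cos2.1° = 1.601 m; N'_2 = 118·cos2.1° = 117.9; c'Δl = 6.56; W sinα = 4.3
Slice 3: Δl = 2.2/cos10.4° = 2.237 m; N'_3 = 228·cos10.4° = 224.3; c'Δl = 9.17; W sinα = 41.2
Slice 4: Δl = 2.1/cos20.0° = 2.235 m; N'_4 = 275·cos20.0° = 258.4; c'Δl = 9.16; W sinα = 94.1
Slice 5: Δl = 2.6/cos31.3° = 3.043 m; N'_5 = 317·cos31.3° = 270.9; c'Δl = 12.48; W sinα = 164.7
Slice 6: Δl = 1.4/cos42.1° = 1.887 m; N'_6 = 131·cos42.1° = 97.2; c'Δl = 7.74; W sinα = 87.8
Slice 7: Δl = 2.7/cos55.6° = 4.779 m; N'_7 = 130·cos55.6° = 73.4; c'Δl = 19.59; W sinα = 107.3
Σc'Δl = 76.7 kN/m; ΣN' = 1132.3 kN/m; ΣW sinα = 487.1 kN/m
Resisting = 76.7 + 1132.3·tan34.0° = 76.7 + 763.7 = 840.4 kN/m
FS = 840.4 / 487.1 = 1.725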